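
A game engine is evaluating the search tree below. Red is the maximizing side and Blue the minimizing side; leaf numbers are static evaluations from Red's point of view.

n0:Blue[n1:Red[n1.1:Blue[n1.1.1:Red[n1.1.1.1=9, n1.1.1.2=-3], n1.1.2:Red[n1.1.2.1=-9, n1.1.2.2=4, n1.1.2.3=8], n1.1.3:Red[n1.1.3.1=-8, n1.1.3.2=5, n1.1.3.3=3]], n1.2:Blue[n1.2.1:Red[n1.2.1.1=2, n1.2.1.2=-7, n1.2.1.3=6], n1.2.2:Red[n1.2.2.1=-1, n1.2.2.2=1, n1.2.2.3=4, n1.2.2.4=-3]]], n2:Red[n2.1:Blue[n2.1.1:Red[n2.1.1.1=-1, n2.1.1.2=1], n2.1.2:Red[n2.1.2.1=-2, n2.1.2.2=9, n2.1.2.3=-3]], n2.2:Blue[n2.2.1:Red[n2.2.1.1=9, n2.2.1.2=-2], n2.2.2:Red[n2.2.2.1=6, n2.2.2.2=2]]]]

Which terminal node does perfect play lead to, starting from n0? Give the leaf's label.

n1.1.1 (Red): max(9, -3) = 9
n1.1.2 (Red): max(-9, 4, 8) = 8
n1.1.3 (Red): max(-8, 5, 3) = 5
n1.1 (Blue): min(9, 8, 5) = 5
n1.2.1 (Red): max(2, -7, 6) = 6
n1.2.2 (Red): max(-1, 1, 4, -3) = 4
n1.2 (Blue): min(6, 4) = 4
n1 (Red): max(5, 4) = 5
n2.1.1 (Red): max(-1, 1) = 1
n2.1.2 (Red): max(-2, 9, -3) = 9
n2.1 (Blue): min(1, 9) = 1
n2.2.1 (Red): max(9, -2) = 9
n2.2.2 (Red): max(6, 2) = 6
n2.2 (Blue): min(9, 6) = 6
n2 (Red): max(1, 6) = 6
n0 (Blue): min(5, 6) = 5
At n0, Blue picks n1 (lowest: 5).
At n1, Red picks n1.1 (highest: 5).
At n1.1, Blue picks n1.1.3 (lowest: 5).
At n1.1.3, Red picks n1.1.3.2 (highest: 5).
Terminal value 5.

n1.1.3.2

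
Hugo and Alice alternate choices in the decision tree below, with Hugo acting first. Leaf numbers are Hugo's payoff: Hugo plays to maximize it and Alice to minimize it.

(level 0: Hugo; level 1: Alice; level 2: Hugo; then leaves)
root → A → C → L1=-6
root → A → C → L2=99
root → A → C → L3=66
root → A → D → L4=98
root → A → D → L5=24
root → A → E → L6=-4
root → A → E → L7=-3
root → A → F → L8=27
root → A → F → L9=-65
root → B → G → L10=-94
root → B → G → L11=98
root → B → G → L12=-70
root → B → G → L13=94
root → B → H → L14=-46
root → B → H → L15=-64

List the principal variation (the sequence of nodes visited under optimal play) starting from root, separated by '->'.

C (Hugo): max(-6, 99, 66) = 99
D (Hugo): max(98, 24) = 98
E (Hugo): max(-4, -3) = -3
F (Hugo): max(27, -65) = 27
A (Alice): min(99, 98, -3, 27) = -3
G (Hugo): max(-94, 98, -70, 94) = 98
H (Hugo): max(-46, -64) = -46
B (Alice): min(98, -46) = -46
root (Hugo): max(-3, -46) = -3
At root, Hugo picks A (highest: -3).
At A, Alice picks E (lowest: -3).
At E, Hugo picks L7 (highest: -3).
Terminal value -3.

root -> A -> E -> L7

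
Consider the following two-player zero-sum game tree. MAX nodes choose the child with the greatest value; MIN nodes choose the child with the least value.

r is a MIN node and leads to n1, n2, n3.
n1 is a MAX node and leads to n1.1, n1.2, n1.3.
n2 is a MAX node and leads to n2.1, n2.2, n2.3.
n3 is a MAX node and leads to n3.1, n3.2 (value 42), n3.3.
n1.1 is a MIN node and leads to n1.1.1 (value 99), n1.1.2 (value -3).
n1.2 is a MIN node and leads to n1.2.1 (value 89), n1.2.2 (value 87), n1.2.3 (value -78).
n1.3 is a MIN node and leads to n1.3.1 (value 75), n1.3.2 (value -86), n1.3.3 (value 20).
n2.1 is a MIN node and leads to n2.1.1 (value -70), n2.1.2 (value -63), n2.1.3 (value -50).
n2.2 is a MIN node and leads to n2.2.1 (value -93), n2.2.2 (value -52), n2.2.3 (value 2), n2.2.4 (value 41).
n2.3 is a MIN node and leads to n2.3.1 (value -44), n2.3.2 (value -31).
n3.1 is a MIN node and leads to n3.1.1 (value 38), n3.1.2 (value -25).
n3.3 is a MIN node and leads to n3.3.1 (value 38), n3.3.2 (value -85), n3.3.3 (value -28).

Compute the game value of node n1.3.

-86

n1.3 (MIN): min(75, -86, 20) = -86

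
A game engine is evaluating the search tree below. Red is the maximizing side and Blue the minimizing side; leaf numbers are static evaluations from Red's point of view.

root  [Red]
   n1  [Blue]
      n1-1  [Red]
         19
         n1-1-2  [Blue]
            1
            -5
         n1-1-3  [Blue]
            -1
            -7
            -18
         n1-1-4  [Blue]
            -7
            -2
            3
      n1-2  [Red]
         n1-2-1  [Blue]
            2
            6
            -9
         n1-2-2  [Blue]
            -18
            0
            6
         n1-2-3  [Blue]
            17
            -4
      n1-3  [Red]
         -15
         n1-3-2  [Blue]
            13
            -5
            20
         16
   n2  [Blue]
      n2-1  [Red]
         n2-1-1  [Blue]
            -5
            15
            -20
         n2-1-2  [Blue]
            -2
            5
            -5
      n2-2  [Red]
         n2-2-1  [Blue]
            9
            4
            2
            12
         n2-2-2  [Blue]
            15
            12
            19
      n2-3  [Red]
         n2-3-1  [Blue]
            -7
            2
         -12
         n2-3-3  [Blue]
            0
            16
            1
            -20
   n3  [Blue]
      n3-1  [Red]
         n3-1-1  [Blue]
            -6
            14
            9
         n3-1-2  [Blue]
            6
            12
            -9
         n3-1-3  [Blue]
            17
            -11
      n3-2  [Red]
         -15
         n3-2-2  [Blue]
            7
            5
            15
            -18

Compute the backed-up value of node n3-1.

n3-1-1 (Blue): min(-6, 14, 9) = -6
n3-1-2 (Blue): min(6, 12, -9) = -9
n3-1-3 (Blue): min(17, -11) = -11
n3-1 (Red): max(-6, -9, -11) = -6

-6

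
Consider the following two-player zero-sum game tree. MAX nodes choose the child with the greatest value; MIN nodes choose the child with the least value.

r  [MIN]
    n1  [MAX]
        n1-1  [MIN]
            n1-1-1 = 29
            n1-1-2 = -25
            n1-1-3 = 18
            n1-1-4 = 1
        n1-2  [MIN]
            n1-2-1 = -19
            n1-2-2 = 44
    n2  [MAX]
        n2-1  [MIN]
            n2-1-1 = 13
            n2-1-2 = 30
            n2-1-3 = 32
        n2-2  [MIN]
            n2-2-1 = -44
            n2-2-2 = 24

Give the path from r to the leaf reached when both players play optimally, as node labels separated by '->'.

r -> n1 -> n1-2 -> n1-2-1

n1-1 (MIN): min(29, -25, 18, 1) = -25
n1-2 (MIN): min(-19, 44) = -19
n1 (MAX): max(-25, -19) = -19
n2-1 (MIN): min(13, 30, 32) = 13
n2-2 (MIN): min(-44, 24) = -44
n2 (MAX): max(13, -44) = 13
r (MIN): min(-19, 13) = -19
At r, MIN picks n1 (lowest: -19).
At n1, MAX picks n1-2 (highest: -19).
At n1-2, MIN picks n1-2-1 (lowest: -19).
Terminal value -19.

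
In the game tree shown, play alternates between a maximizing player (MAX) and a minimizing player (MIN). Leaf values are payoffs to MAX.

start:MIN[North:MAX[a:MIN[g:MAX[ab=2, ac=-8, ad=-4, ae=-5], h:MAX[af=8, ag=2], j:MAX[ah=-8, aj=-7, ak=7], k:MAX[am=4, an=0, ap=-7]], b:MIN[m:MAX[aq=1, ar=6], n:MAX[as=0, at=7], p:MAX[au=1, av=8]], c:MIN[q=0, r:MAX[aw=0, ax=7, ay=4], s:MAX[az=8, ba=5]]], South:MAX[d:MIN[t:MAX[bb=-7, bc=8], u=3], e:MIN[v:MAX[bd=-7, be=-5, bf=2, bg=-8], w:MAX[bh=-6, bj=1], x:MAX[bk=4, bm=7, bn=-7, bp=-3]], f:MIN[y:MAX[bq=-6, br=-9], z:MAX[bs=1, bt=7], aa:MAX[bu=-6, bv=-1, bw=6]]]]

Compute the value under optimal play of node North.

g (MAX): max(2, -8, -4, -5) = 2
h (MAX): max(8, 2) = 8
j (MAX): max(-8, -7, 7) = 7
k (MAX): max(4, 0, -7) = 4
a (MIN): min(2, 8, 7, 4) = 2
m (MAX): max(1, 6) = 6
n (MAX): max(0, 7) = 7
p (MAX): max(1, 8) = 8
b (MIN): min(6, 7, 8) = 6
r (MAX): max(0, 7, 4) = 7
s (MAX): max(8, 5) = 8
c (MIN): min(0, 7, 8) = 0
North (MAX): max(2, 6, 0) = 6

6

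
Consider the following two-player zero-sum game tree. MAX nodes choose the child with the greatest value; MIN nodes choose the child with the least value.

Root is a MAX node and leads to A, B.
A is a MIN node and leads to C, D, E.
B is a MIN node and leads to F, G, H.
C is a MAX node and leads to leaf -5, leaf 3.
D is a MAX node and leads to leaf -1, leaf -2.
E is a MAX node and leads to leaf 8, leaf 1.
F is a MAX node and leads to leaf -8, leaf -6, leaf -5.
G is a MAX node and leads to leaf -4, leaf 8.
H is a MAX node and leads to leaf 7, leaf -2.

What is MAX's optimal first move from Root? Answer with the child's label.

A

C (MAX): max(-5, 3) = 3
D (MAX): max(-1, -2) = -1
E (MAX): max(8, 1) = 8
A (MIN): min(3, -1, 8) = -1
F (MAX): max(-8, -6, -5) = -5
G (MAX): max(-4, 8) = 8
H (MAX): max(7, -2) = 7
B (MIN): min(-5, 8, 7) = -5
Root (MAX): max(-1, -5) = -1
MAX at Root wants the highest of {A=-1, B=-5}, so chooses A.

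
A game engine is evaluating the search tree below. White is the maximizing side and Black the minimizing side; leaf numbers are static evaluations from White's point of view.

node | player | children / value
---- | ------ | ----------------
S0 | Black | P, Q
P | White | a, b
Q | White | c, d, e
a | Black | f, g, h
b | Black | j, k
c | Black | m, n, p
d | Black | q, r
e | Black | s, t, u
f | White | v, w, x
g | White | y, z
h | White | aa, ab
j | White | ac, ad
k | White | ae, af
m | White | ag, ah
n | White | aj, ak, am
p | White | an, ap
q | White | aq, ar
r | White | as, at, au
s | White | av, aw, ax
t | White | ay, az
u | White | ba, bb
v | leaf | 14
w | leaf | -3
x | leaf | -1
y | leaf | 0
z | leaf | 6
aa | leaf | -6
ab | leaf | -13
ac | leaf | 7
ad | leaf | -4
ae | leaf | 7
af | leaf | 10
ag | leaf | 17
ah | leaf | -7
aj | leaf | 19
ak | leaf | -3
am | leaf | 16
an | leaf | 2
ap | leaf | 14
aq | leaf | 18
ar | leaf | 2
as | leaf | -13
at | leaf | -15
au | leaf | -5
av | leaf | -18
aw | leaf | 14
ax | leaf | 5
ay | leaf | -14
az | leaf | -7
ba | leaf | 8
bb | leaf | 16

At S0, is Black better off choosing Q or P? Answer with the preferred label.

m (White): max(17, -7) = 17
n (White): max(19, -3, 16) = 19
p (White): max(2, 14) = 14
c (Black): min(17, 19, 14) = 14
q (White): max(18, 2) = 18
r (White): max(-13, -15, -5) = -5
d (Black): min(18, -5) = -5
s (White): max(-18, 14, 5) = 14
t (White): max(-14, -7) = -7
u (White): max(8, 16) = 16
e (Black): min(14, -7, 16) = -7
Q (White): max(14, -5, -7) = 14
f (White): max(14, -3, -1) = 14
g (White): max(0, 6) = 6
h (White): max(-6, -13) = -6
a (Black): min(14, 6, -6) = -6
j (White): max(7, -4) = 7
k (White): max(7, 10) = 10
b (Black): min(7, 10) = 7
P (White): max(-6, 7) = 7
Black prefers the lower value; Q=14, P=7. P is better since 7 < 14.

P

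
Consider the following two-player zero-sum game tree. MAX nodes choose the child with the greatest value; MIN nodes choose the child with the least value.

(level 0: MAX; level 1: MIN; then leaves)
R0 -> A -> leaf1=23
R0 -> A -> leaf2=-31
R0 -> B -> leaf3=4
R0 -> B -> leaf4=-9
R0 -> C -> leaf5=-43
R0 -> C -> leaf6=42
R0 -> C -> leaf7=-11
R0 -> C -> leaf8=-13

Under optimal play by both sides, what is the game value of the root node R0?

-9

A (MIN): min(23, -31) = -31
B (MIN): min(4, -9) = -9
C (MIN): min(-43, 42, -11, -13) = -43
R0 (MAX): max(-31, -9, -43) = -9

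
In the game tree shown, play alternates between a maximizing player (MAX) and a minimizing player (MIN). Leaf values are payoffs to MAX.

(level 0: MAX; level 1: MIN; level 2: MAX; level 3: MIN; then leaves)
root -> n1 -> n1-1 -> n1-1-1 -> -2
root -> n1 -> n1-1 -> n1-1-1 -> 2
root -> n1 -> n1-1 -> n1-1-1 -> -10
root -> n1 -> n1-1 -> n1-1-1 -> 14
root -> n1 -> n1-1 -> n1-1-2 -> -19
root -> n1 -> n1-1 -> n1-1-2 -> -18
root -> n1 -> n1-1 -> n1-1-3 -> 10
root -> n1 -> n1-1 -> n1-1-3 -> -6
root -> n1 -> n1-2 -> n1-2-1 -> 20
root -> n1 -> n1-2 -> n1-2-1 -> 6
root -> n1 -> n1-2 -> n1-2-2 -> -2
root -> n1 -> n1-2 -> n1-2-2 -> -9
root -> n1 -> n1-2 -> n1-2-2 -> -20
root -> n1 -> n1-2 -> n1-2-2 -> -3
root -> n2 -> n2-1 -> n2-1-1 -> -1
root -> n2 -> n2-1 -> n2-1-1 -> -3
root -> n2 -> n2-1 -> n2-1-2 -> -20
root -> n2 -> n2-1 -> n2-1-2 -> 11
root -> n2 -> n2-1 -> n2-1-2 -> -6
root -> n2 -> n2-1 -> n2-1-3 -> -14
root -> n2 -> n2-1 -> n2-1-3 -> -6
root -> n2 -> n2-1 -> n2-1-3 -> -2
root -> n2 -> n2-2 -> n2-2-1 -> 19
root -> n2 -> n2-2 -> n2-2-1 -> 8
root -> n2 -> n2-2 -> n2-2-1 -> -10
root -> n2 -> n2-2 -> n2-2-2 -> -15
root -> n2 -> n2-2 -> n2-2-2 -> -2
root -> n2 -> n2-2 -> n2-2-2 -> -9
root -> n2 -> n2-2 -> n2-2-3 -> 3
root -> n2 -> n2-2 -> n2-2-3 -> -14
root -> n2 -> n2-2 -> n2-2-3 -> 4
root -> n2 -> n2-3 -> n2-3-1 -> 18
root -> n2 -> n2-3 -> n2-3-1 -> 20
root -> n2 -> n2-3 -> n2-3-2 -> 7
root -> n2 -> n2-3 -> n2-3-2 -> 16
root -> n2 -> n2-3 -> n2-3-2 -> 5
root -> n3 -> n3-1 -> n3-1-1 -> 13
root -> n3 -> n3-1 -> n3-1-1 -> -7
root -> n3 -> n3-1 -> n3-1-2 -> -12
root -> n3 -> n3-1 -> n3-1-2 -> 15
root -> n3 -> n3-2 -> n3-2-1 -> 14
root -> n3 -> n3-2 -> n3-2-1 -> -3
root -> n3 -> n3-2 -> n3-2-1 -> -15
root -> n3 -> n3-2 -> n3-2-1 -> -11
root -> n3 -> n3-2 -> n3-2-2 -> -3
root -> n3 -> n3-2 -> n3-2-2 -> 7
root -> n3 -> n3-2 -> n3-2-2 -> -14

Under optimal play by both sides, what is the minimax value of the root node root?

n1-1-1 (MIN): min(-2, 2, -10, 14) = -10
n1-1-2 (MIN): min(-19, -18) = -19
n1-1-3 (MIN): min(10, -6) = -6
n1-1 (MAX): max(-10, -19, -6) = -6
n1-2-1 (MIN): min(20, 6) = 6
n1-2-2 (MIN): min(-2, -9, -20, -3) = -20
n1-2 (MAX): max(6, -20) = 6
n1 (MIN): min(-6, 6) = -6
n2-1-1 (MIN): min(-1, -3) = -3
n2-1-2 (MIN): min(-20, 11, -6) = -20
n2-1-3 (MIN): min(-14, -6, -2) = -14
n2-1 (MAX): max(-3, -20, -14) = -3
n2-2-1 (MIN): min(19, 8, -10) = -10
n2-2-2 (MIN): min(-15, -2, -9) = -15
n2-2-3 (MIN): min(3, -14, 4) = -14
n2-2 (MAX): max(-10, -15, -14) = -10
n2-3-1 (MIN): min(18, 20) = 18
n2-3-2 (MIN): min(7, 16, 5) = 5
n2-3 (MAX): max(18, 5) = 18
n2 (MIN): min(-3, -10, 18) = -10
n3-1-1 (MIN): min(13, -7) = -7
n3-1-2 (MIN): min(-12, 15) = -12
n3-1 (MAX): max(-7, -12) = -7
n3-2-1 (MIN): min(14, -3, -15, -11) = -15
n3-2-2 (MIN): min(-3, 7, -14) = -14
n3-2 (MAX): max(-15, -14) = -14
n3 (MIN): min(-7, -14) = -14
root (MAX): max(-6, -10, -14) = -6

-6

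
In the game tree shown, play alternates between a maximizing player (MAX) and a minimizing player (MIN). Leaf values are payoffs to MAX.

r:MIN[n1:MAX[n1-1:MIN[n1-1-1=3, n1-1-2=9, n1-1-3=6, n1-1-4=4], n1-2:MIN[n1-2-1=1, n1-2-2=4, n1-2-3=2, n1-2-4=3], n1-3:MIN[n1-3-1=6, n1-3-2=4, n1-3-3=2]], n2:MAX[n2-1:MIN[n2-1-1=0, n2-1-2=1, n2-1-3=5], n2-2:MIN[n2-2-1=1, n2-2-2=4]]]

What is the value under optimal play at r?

1

n1-1 (MIN): min(3, 9, 6, 4) = 3
n1-2 (MIN): min(1, 4, 2, 3) = 1
n1-3 (MIN): min(6, 4, 2) = 2
n1 (MAX): max(3, 1, 2) = 3
n2-1 (MIN): min(0, 1, 5) = 0
n2-2 (MIN): min(1, 4) = 1
n2 (MAX): max(0, 1) = 1
r (MIN): min(3, 1) = 1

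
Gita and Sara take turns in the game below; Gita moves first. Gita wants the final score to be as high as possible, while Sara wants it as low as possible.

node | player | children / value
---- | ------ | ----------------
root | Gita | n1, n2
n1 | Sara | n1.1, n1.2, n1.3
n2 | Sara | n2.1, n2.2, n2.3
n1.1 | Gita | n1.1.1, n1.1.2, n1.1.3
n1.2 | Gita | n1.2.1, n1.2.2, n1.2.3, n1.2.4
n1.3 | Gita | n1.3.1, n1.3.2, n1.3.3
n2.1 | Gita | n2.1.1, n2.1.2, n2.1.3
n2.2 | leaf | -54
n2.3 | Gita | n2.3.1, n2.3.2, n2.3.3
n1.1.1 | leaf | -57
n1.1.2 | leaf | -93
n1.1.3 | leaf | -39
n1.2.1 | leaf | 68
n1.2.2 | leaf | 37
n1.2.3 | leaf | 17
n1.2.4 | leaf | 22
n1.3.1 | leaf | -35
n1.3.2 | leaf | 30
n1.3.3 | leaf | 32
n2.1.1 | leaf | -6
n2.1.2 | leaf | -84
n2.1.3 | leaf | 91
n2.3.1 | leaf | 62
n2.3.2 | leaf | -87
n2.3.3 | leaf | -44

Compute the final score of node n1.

n1.1 (Gita): max(-57, -93, -39) = -39
n1.2 (Gita): max(68, 37, 17, 22) = 68
n1.3 (Gita): max(-35, 30, 32) = 32
n1 (Sara): min(-39, 68, 32) = -39

-39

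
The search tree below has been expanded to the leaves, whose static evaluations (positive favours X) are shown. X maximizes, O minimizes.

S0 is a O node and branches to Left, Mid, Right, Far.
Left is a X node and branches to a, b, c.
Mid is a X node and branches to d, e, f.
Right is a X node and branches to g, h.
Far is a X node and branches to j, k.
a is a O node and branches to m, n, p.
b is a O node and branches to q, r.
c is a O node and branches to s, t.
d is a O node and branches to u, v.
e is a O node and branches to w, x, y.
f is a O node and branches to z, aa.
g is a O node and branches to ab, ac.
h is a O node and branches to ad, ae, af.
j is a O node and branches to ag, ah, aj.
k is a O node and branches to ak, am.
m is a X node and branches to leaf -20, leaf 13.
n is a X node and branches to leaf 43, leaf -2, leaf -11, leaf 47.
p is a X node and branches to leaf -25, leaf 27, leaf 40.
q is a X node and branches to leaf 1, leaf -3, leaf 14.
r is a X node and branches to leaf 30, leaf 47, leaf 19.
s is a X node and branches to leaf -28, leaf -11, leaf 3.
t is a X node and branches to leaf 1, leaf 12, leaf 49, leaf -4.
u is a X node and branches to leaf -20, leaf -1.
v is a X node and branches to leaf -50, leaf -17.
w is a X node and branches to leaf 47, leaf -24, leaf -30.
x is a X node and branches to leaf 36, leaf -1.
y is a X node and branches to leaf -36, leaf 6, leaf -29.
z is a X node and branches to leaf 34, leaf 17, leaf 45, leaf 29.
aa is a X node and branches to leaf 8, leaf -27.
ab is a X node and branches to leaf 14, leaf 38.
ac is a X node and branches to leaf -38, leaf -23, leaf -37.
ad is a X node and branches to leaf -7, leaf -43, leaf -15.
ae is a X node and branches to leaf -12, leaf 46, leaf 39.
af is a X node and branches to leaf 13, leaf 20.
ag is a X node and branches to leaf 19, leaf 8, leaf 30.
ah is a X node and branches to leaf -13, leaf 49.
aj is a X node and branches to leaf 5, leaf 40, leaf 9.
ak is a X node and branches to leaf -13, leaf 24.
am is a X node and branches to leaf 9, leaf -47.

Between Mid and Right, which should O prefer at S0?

u (X): max(-20, -1) = -1
v (X): max(-50, -17) = -17
d (O): min(-1, -17) = -17
w (X): max(47, -24, -30) = 47
x (X): max(36, -1) = 36
y (X): max(-36, 6, -29) = 6
e (O): min(47, 36, 6) = 6
z (X): max(34, 17, 45, 29) = 45
aa (X): max(8, -27) = 8
f (O): min(45, 8) = 8
Mid (X): max(-17, 6, 8) = 8
ab (X): max(14, 38) = 38
ac (X): max(-38, -23, -37) = -23
g (O): min(38, -23) = -23
ad (X): max(-7, -43, -15) = -7
ae (X): max(-12, 46, 39) = 46
af (X): max(13, 20) = 20
h (O): min(-7, 46, 20) = -7
Right (X): max(-23, -7) = -7
O prefers the lower value; Mid=8, Right=-7. Right is better since -7 < 8.

Right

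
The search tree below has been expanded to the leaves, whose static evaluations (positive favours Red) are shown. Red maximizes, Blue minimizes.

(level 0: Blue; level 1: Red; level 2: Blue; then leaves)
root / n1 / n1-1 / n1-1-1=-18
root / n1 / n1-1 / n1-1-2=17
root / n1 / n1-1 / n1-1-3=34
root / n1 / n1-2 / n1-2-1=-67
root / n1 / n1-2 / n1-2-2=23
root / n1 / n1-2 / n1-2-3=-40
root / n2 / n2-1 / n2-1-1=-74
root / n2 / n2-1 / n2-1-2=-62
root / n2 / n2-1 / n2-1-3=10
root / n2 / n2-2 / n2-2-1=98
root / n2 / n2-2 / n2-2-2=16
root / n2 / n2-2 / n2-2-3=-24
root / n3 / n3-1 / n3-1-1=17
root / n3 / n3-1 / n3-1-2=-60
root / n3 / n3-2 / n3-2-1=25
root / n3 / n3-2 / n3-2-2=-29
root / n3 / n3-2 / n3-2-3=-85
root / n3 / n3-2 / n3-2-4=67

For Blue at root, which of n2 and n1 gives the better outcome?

n2

n2-1 (Blue): min(-74, -62, 10) = -74
n2-2 (Blue): min(98, 16, -24) = -24
n2 (Red): max(-74, -24) = -24
n1-1 (Blue): min(-18, 17, 34) = -18
n1-2 (Blue): min(-67, 23, -40) = -67
n1 (Red): max(-18, -67) = -18
Blue prefers the lower value; n2=-24, n1=-18. n2 is better since -24 < -18.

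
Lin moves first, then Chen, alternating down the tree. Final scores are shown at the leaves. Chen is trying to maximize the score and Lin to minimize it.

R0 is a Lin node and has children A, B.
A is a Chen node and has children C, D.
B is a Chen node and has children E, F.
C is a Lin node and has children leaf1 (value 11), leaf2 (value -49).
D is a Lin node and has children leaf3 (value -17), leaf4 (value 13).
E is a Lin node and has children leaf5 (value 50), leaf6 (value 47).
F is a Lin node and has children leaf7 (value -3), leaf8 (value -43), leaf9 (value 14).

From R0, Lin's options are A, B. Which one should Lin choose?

A

C (Lin): min(11, -49) = -49
D (Lin): min(-17, 13) = -17
A (Chen): max(-49, -17) = -17
E (Lin): min(50, 47) = 47
F (Lin): min(-3, -43, 14) = -43
B (Chen): max(47, -43) = 47
R0 (Lin): min(-17, 47) = -17
Lin at R0 wants the lowest of {A=-17, B=47}, so chooses A.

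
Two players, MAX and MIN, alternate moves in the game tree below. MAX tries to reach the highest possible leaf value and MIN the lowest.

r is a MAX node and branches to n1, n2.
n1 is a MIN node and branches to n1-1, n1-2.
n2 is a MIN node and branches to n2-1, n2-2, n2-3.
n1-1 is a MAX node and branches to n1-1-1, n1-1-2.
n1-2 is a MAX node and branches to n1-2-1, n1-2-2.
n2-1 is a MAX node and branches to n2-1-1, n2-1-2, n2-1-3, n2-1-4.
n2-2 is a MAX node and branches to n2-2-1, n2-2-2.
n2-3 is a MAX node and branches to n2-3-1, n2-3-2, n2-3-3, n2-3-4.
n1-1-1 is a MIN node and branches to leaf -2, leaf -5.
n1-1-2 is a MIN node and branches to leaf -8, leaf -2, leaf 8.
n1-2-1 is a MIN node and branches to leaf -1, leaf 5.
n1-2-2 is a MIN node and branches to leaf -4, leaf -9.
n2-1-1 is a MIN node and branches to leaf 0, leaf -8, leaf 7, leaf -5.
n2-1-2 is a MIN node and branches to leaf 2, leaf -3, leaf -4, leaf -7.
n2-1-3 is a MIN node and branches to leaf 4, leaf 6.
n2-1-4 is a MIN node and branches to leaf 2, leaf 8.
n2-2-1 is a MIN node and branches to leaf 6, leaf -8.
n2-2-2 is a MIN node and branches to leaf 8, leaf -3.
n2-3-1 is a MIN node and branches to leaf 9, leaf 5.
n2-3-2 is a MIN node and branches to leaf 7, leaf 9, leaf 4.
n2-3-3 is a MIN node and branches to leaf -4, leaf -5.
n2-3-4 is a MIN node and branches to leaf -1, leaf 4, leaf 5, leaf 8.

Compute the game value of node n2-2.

n2-2-1 (MIN): min(6, -8) = -8
n2-2-2 (MIN): min(8, -3) = -3
n2-2 (MAX): max(-8, -3) = -3

-3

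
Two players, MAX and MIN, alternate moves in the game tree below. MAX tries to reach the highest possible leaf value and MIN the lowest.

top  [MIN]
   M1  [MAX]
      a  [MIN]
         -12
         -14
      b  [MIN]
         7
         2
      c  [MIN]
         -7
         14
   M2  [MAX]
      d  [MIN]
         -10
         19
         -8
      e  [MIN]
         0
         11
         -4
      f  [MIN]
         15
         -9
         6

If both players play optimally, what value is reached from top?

-4

a (MIN): min(-12, -14) = -14
b (MIN): min(7, 2) = 2
c (MIN): min(-7, 14) = -7
M1 (MAX): max(-14, 2, -7) = 2
d (MIN): min(-10, 19, -8) = -10
e (MIN): min(0, 11, -4) = -4
f (MIN): min(15, -9, 6) = -9
M2 (MAX): max(-10, -4, -9) = -4
top (MIN): min(2, -4) = -4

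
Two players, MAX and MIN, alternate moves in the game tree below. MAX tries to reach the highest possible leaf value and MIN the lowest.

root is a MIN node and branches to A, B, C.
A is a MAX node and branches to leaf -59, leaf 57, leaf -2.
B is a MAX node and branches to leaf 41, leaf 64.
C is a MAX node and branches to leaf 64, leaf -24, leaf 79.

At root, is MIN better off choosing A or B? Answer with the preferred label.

A

A (MAX): max(-59, 57, -2) = 57
B (MAX): max(41, 64) = 64
MIN prefers the lower value; A=57, B=64. A is better since 57 < 64.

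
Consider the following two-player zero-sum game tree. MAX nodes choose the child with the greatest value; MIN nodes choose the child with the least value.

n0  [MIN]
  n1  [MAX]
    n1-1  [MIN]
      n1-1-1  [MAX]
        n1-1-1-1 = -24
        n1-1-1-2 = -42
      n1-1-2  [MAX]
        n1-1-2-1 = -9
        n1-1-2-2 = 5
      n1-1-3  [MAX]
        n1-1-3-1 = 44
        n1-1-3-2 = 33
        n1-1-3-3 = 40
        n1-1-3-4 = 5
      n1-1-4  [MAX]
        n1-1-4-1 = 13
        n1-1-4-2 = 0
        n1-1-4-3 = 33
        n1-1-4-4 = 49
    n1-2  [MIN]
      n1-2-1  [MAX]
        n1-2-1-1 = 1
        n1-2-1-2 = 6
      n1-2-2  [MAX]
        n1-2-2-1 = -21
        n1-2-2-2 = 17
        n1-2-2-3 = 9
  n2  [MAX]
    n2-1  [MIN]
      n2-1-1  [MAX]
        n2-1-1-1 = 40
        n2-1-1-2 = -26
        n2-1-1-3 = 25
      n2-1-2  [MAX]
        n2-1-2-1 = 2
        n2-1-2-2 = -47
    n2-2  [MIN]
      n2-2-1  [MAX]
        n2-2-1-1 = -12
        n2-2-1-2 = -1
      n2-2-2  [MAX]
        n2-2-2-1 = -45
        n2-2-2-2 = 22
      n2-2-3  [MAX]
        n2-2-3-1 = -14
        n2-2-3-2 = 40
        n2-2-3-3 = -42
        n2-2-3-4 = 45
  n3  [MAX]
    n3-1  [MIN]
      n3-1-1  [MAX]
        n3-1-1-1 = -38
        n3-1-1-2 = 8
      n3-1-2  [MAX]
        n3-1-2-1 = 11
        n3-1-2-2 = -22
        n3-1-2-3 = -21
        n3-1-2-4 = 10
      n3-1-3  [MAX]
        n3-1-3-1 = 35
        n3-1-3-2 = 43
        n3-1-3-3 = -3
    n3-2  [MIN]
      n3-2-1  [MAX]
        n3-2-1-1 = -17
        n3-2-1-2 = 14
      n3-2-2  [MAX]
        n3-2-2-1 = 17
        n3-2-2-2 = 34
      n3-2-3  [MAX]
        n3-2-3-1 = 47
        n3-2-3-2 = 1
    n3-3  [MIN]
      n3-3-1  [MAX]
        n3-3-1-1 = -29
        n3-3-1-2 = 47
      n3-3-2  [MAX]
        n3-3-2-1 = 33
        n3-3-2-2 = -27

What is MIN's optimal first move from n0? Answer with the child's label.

n2

n1-1-1 (MAX): max(-24, -42) = -24
n1-1-2 (MAX): max(-9, 5) = 5
n1-1-3 (MAX): max(44, 33, 40, 5) = 44
n1-1-4 (MAX): max(13, 0, 33, 49) = 49
n1-1 (MIN): min(-24, 5, 44, 49) = -24
n1-2-1 (MAX): max(1, 6) = 6
n1-2-2 (MAX): max(-21, 17, 9) = 17
n1-2 (MIN): min(6, 17) = 6
n1 (MAX): max(-24, 6) = 6
n2-1-1 (MAX): max(40, -26, 25) = 40
n2-1-2 (MAX): max(2, -47) = 2
n2-1 (MIN): min(40, 2) = 2
n2-2-1 (MAX): max(-12, -1) = -1
n2-2-2 (MAX): max(-45, 22) = 22
n2-2-3 (MAX): max(-14, 40, -42, 45) = 45
n2-2 (MIN): min(-1, 22, 45) = -1
n2 (MAX): max(2, -1) = 2
n3-1-1 (MAX): max(-38, 8) = 8
n3-1-2 (MAX): max(11, -22, -21, 10) = 11
n3-1-3 (MAX): max(35, 43, -3) = 43
n3-1 (MIN): min(8, 11, 43) = 8
n3-2-1 (MAX): max(-17, 14) = 14
n3-2-2 (MAX): max(17, 34) = 34
n3-2-3 (MAX): max(47, 1) = 47
n3-2 (MIN): min(14, 34, 47) = 14
n3-3-1 (MAX): max(-29, 47) = 47
n3-3-2 (MAX): max(33, -27) = 33
n3-3 (MIN): min(47, 33) = 33
n3 (MAX): max(8, 14, 33) = 33
n0 (MIN): min(6, 2, 33) = 2
MIN at n0 wants the lowest of {n1=6, n2=2, n3=33}, so chooses n2.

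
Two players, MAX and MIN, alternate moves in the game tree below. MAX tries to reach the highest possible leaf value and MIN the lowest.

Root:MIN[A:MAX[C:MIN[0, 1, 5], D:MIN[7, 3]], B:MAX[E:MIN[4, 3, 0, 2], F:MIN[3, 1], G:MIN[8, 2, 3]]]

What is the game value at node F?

1

F (MIN): min(3, 1) = 1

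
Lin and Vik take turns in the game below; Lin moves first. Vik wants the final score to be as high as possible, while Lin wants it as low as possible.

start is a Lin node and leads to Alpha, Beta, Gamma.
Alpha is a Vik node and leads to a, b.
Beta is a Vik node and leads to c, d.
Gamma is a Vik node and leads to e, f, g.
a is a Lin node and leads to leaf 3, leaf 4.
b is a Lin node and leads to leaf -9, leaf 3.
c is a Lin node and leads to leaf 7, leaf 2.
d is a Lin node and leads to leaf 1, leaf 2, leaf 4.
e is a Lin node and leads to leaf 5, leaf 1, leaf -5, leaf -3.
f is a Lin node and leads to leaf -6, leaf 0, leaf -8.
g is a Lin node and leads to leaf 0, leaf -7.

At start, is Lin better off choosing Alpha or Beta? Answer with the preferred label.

a (Lin): min(3, 4) = 3
b (Lin): min(-9, 3) = -9
Alpha (Vik): max(3, -9) = 3
c (Lin): min(7, 2) = 2
d (Lin): min(1, 2, 4) = 1
Beta (Vik): max(2, 1) = 2
Lin prefers the lower value; Alpha=3, Beta=2. Beta is better since 2 < 3.

Beta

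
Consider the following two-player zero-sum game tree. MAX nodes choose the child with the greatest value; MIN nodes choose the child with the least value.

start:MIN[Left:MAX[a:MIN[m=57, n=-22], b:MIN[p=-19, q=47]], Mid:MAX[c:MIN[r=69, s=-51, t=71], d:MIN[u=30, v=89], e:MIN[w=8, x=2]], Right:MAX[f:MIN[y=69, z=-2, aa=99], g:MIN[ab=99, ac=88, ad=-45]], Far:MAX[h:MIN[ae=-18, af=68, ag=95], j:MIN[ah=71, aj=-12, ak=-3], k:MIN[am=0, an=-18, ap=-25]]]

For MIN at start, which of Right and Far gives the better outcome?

f (MIN): min(69, -2, 99) = -2
g (MIN): min(99, 88, -45) = -45
Right (MAX): max(-2, -45) = -2
h (MIN): min(-18, 68, 95) = -18
j (MIN): min(71, -12, -3) = -12
k (MIN): min(0, -18, -25) = -25
Far (MAX): max(-18, -12, -25) = -12
MIN prefers the lower value; Right=-2, Far=-12. Far is better since -12 < -2.

Far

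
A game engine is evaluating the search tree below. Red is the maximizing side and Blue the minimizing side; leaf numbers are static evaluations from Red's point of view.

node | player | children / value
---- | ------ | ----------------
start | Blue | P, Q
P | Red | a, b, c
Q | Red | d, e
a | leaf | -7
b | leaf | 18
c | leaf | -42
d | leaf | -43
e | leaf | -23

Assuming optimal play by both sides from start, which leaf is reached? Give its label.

P (Red): max(-7, 18, -42) = 18
Q (Red): max(-43, -23) = -23
start (Blue): min(18, -23) = -23
At start, Blue picks Q (lowest: -23).
At Q, Red picks e (highest: -23).
Terminal value -23.

e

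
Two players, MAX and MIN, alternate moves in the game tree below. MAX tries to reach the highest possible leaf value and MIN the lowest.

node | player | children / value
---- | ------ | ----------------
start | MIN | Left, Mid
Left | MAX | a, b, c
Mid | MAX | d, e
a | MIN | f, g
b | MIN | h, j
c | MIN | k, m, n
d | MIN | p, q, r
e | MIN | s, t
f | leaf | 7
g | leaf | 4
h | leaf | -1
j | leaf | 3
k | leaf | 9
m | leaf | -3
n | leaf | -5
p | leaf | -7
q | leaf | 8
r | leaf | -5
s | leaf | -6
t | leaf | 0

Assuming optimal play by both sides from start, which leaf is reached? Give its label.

a (MIN): min(7, 4) = 4
b (MIN): min(-1, 3) = -1
c (MIN): min(9, -3, -5) = -5
Left (MAX): max(4, -1, -5) = 4
d (MIN): min(-7, 8, -5) = -7
e (MIN): min(-6, 0) = -6
Mid (MAX): max(-7, -6) = -6
start (MIN): min(4, -6) = -6
At start, MIN picks Mid (lowest: -6).
At Mid, MAX picks e (highest: -6).
At e, MIN picks s (lowest: -6).
Terminal value -6.

s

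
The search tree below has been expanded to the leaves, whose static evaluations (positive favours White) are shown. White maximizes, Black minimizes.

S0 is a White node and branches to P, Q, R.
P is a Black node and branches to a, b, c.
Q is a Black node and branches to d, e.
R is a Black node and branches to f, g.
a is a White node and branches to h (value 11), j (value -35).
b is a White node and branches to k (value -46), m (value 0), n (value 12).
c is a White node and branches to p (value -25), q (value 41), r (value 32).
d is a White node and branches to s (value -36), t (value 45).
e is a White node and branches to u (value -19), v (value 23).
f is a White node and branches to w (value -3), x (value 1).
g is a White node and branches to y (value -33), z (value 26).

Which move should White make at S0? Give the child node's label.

Q

a (White): max(11, -35) = 11
b (White): max(-46, 0, 12) = 12
c (White): max(-25, 41, 32) = 41
P (Black): min(11, 12, 41) = 11
d (White): max(-36, 45) = 45
e (White): max(-19, 23) = 23
Q (Black): min(45, 23) = 23
f (White): max(-3, 1) = 1
g (White): max(-33, 26) = 26
R (Black): min(1, 26) = 1
S0 (White): max(11, 23, 1) = 23
White at S0 wants the highest of {P=11, Q=23, R=1}, so chooses Q.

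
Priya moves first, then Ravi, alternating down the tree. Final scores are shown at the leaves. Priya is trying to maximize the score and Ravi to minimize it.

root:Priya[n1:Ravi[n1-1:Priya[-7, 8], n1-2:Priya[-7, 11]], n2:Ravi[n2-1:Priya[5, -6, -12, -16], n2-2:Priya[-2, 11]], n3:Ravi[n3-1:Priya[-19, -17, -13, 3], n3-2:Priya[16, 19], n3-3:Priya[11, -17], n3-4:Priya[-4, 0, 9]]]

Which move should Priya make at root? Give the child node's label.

n1

n1-1 (Priya): max(-7, 8) = 8
n1-2 (Priya): max(-7, 11) = 11
n1 (Ravi): min(8, 11) = 8
n2-1 (Priya): max(5, -6, -12, -16) = 5
n2-2 (Priya): max(-2, 11) = 11
n2 (Ravi): min(5, 11) = 5
n3-1 (Priya): max(-19, -17, -13, 3) = 3
n3-2 (Priya): max(16, 19) = 19
n3-3 (Priya): max(11, -17) = 11
n3-4 (Priya): max(-4, 0, 9) = 9
n3 (Ravi): min(3, 19, 11, 9) = 3
root (Priya): max(8, 5, 3) = 8
Priya at root wants the highest of {n1=8, n2=5, n3=3}, so chooses n1.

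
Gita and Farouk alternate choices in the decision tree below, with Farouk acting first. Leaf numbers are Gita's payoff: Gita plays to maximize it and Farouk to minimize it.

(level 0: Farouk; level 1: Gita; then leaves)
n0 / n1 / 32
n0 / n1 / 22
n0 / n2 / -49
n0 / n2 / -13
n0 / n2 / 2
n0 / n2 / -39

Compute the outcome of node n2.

2

n2 (Gita): max(-49, -13, 2, -39) = 2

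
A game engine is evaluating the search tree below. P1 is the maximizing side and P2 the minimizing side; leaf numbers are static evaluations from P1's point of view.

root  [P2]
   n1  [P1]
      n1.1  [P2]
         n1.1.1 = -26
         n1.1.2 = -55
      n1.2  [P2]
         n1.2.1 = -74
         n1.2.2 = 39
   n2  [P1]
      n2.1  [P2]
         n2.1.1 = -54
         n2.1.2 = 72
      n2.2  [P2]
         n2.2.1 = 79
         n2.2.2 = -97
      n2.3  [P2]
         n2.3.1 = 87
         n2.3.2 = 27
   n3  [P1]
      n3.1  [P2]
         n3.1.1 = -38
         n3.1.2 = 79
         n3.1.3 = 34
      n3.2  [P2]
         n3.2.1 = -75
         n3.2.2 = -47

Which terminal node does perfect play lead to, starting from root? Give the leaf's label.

n1.1 (P2): min(-26, -55) = -55
n1.2 (P2): min(-74, 39) = -74
n1 (P1): max(-55, -74) = -55
n2.1 (P2): min(-54, 72) = -54
n2.2 (P2): min(79, -97) = -97
n2.3 (P2): min(87, 27) = 27
n2 (P1): max(-54, -97, 27) = 27
n3.1 (P2): min(-38, 79, 34) = -38
n3.2 (P2): min(-75, -47) = -75
n3 (P1): max(-38, -75) = -38
root (P2): min(-55, 27, -38) = -55
At root, P2 picks n1 (lowest: -55).
At n1, P1 picks n1.1 (highest: -55).
At n1.1, P2 picks n1.1.2 (lowest: -55).
Terminal value -55.

n1.1.2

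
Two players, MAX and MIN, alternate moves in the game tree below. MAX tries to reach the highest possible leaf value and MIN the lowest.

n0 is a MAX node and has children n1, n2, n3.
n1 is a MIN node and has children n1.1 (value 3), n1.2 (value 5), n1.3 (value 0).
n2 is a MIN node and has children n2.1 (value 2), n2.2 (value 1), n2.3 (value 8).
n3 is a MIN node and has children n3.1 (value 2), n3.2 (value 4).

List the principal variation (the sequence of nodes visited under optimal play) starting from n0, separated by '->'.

n0 -> n3 -> n3.1

n1 (MIN): min(3, 5, 0) = 0
n2 (MIN): min(2, 1, 8) = 1
n3 (MIN): min(2, 4) = 2
n0 (MAX): max(0, 1, 2) = 2
At n0, MAX picks n3 (highest: 2).
At n3, MIN picks n3.1 (lowest: 2).
Terminal value 2.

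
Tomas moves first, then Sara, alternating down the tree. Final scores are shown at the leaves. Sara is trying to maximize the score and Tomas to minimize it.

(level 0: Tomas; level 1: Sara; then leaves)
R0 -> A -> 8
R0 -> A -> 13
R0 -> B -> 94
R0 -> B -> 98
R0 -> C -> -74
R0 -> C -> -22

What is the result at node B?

98

B (Sara): max(94, 98) = 98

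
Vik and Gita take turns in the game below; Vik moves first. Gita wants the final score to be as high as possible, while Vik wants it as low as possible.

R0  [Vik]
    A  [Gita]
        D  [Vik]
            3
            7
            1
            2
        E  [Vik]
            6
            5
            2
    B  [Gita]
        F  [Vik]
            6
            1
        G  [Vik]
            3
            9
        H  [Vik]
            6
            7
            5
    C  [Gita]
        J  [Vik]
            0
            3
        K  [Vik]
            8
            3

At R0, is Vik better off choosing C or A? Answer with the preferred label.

A

J (Vik): min(0, 3) = 0
K (Vik): min(8, 3) = 3
C (Gita): max(0, 3) = 3
D (Vik): min(3, 7, 1, 2) = 1
E (Vik): min(6, 5, 2) = 2
A (Gita): max(1, 2) = 2
Vik prefers the lower value; C=3, A=2. A is better since 2 < 3.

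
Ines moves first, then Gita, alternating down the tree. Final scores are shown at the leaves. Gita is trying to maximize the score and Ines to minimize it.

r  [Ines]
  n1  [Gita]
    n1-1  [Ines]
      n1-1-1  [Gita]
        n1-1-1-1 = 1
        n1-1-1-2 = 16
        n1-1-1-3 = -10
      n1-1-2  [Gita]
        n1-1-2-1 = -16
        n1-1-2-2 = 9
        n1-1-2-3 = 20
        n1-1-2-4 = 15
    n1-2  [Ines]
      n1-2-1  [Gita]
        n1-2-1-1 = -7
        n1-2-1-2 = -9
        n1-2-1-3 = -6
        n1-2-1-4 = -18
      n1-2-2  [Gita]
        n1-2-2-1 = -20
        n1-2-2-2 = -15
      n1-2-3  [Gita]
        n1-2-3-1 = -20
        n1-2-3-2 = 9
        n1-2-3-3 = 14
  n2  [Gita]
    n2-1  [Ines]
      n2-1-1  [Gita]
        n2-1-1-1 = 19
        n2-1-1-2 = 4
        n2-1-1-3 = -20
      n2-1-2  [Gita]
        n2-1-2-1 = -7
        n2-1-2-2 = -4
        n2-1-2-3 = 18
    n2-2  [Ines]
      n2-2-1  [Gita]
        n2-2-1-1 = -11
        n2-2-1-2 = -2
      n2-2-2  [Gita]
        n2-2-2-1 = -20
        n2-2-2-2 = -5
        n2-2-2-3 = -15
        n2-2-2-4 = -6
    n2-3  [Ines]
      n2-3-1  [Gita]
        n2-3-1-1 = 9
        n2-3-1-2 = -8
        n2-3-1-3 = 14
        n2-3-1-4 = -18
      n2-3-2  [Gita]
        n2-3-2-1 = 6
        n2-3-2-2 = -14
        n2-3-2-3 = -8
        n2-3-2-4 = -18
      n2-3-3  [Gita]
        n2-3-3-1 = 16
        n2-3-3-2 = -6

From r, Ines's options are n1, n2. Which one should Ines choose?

n1

n1-1-1 (Gita): max(1, 16, -10) = 16
n1-1-2 (Gita): max(-16, 9, 20, 15) = 20
n1-1 (Ines): min(16, 20) = 16
n1-2-1 (Gita): max(-7, -9, -6, -18) = -6
n1-2-2 (Gita): max(-20, -15) = -15
n1-2-3 (Gita): max(-20, 9, 14) = 14
n1-2 (Ines): min(-6, -15, 14) = -15
n1 (Gita): max(16, -15) = 16
n2-1-1 (Gita): max(19, 4, -20) = 19
n2-1-2 (Gita): max(-7, -4, 18) = 18
n2-1 (Ines): min(19, 18) = 18
n2-2-1 (Gita): max(-11, -2) = -2
n2-2-2 (Gita): max(-20, -5, -15, -6) = -5
n2-2 (Ines): min(-2, -5) = -5
n2-3-1 (Gita): max(9, -8, 14, -18) = 14
n2-3-2 (Gita): max(6, -14, -8, -18) = 6
n2-3-3 (Gita): max(16, -6) = 16
n2-3 (Ines): min(14, 6, 16) = 6
n2 (Gita): max(18, -5, 6) = 18
r (Ines): min(16, 18) = 16
Ines at r wants the lowest of {n1=16, n2=18}, so chooses n1.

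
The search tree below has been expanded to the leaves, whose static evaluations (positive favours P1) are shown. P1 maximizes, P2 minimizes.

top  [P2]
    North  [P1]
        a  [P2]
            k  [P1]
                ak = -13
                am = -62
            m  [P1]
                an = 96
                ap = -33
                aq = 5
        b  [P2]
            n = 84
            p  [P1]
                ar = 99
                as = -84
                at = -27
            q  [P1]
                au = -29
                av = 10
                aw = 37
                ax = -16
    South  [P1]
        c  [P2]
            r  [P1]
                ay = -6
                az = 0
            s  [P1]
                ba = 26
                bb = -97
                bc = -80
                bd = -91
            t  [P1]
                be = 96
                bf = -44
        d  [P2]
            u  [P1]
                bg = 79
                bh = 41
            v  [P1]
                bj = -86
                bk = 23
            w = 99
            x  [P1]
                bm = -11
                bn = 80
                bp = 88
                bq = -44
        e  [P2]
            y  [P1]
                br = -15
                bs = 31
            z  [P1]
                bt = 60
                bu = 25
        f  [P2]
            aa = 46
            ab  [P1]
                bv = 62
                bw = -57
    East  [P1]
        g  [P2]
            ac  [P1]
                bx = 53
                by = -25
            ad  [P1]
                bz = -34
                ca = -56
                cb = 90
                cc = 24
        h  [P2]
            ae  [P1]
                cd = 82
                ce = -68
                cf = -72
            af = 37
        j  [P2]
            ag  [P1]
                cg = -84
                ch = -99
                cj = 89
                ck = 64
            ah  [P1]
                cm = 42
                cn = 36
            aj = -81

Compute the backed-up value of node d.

23

u (P1): max(79, 41) = 79
v (P1): max(-86, 23) = 23
x (P1): max(-11, 80, 88, -44) = 88
d (P2): min(79, 23, 99, 88) = 23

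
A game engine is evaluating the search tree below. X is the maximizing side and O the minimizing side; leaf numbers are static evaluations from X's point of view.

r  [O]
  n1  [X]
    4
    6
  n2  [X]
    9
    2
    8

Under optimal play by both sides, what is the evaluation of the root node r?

6

n1 (X): max(4, 6) = 6
n2 (X): max(9, 2, 8) = 9
r (O): min(6, 9) = 6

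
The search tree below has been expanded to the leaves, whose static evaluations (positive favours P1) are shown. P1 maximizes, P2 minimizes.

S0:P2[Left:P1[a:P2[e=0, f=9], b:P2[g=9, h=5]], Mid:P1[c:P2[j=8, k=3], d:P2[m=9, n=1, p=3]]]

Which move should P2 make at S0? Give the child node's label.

a (P2): min(0, 9) = 0
b (P2): min(9, 5) = 5
Left (P1): max(0, 5) = 5
c (P2): min(8, 3) = 3
d (P2): min(9, 1, 3) = 1
Mid (P1): max(3, 1) = 3
S0 (P2): min(5, 3) = 3
P2 at S0 wants the lowest of {Left=5, Mid=3}, so chooses Mid.

Mid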